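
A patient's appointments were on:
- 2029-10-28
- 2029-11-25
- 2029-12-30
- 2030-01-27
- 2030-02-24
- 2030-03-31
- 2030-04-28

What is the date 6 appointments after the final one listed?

2030-10-27

These are Sundays with 28, 35, 28, 28, 35, 28-day gaps.
Each is the final Sunday of its month — 2029-12-30 is past the 28th, so '4th Sunday' doesn't fit.
Last Sunday of May 2030: 2030-05-26.
Last Sunday of June 2030: 2030-06-30.
July 2030 ends with Sunday 2030-07-28.
Last Sunday of August 2030: 2030-08-25.
Last Sunday of September 2030: 2030-09-29.
October 2030 ends with Sunday 2030-10-27.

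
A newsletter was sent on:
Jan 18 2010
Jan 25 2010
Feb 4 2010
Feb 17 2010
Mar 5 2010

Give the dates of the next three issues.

Mar 24 2010, Apr 15 2010, May 10 2010

Gaps: 7, 10, 13, 16 days — each gap is 3 larger than the previous one.
Next gap: 19 days. Mar 5 2010 + 19 days = Mar 24 2010.
Next gap: 22 days. Mar 24 2010 + 22 days = Apr 15 2010.
Next gap: 25 days. Apr 15 2010 + 25 days = May 10 2010.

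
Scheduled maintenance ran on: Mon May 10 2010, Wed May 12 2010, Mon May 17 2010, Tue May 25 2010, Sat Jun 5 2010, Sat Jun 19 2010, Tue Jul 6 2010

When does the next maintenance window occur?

Mon Jul 26 2010

The spacing grows by 3 each time: 2, 5, 8, 11, 14, 17 days.
Next gap: 20 days. Tue Jul 6 2010 + 20 days = Mon Jul 26 2010.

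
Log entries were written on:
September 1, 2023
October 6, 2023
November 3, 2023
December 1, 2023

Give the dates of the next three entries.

All dates are Fridays, 35, 28, 28 days apart.
Specifically, the 1st Friday of each month.
1st Friday of January 2024: January 5, 2024.
1st Friday of February 2024: February 2, 2024.
March 2024 — 1st Friday is March 1, 2024.

January 5, 2024; February 2, 2024; March 1, 2024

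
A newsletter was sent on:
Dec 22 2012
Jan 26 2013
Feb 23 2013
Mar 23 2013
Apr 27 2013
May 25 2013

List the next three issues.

Jun 22 2013, Jul 27 2013, Aug 24 2013

These are Saturdays at 28- or 35-day spacing (35, 28, 28, 35, 28).
The pattern: 4th Saturday of the month.
4th Saturday of June 2013: Jun 22 2013.
4th Saturday of July 2013: Jul 27 2013.
August 2013 — 4th Saturday is Aug 24 2013.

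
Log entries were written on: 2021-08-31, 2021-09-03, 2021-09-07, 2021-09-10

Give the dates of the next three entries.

2021-09-14, 2021-09-17, 2021-09-21

The gap pattern 3, 4, 3 repeats every 2 events.
These are the Tuesdays and Fridays of each week.
The following Tuesday is 2021-09-14.
Next Friday: 2021-09-17.
The following Tuesday is 2021-09-21.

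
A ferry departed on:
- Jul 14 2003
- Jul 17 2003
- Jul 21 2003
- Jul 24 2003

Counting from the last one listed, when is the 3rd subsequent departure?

Aug 4 2003

Gaps: 3, 4, 3 days — not constant, but cyclic with period 2.
The events fall on every Monday and Thursday.
The following Monday is Jul 28 2003.
Next Thursday: Jul 31 2003.
Next Monday: Aug 4 2003.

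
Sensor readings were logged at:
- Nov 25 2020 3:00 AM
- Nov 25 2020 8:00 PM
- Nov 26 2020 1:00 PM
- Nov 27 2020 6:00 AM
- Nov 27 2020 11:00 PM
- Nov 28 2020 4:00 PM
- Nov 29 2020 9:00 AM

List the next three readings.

Nov 30 2020 2:00 AM, Nov 30 2020 7:00 PM, Dec 1 2020 12:00 PM

Gaps: 17, 17, 17, 17, 17, 17 hours — each event is 17 hours after the previous one.
Nov 29 2020 9:00 AM + 17 h = Nov 30 2020 2:00 AM.
Nov 30 2020 2:00 AM + 17 h = Nov 30 2020 7:00 PM.
Nov 30 2020 7:00 PM + 17 h = Dec 1 2020 12:00 PM.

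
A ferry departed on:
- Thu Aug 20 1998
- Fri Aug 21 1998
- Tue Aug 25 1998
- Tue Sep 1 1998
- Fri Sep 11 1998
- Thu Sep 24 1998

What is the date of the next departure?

Sat Oct 10 1998

The spacing grows by 3 each time: 1, 4, 7, 10, 13 days.
Next gap: 16 days. Thu Sep 24 1998 + 16 days = Sat Oct 10 1998.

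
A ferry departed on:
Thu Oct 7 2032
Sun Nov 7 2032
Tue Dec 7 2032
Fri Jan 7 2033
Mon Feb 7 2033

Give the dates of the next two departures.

Mon Mar 7 2033, Thu Apr 7 2033

Gaps: 31, 30, 31, 31 days — not constant. Every event is on the 7th of the month.
Pattern: the 7th of each month.
March 2033: Mon Mar 7 2033.
April 2033: Thu Apr 7 2033.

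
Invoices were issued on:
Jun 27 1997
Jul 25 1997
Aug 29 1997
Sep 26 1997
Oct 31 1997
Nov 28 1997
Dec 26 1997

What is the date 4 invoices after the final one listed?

Apr 24 1998

These are Fridays with 28, 35, 28, 35, 28, 28-day gaps.
Each is the final Friday of its month — Aug 29 1997 is past the 28th, so '4th Friday' doesn't fit.
Last Friday of January 1998: Jan 30 1998.
February 1998 ends with Friday Feb 27 1998.
Last Friday of March 1998: Mar 27 1998.
Last Friday of April 1998: Apr 24 1998.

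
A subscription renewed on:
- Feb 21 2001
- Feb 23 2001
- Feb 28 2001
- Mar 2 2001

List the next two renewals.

Mar 7 2001, Mar 9 2001

The gap pattern 2, 5, 2 repeats every 2 events.
These are the Wednesdays and Fridays of each week.
Next Wednesday: Mar 7 2001.
Next Friday: Mar 9 2001.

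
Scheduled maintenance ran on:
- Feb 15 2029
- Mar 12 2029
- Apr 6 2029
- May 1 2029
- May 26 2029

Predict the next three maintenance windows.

Gaps between consecutive events: 25, 25, 25, 25 days — a constant 25-day interval.
May 26 2029 + 25 days = Jun 20 2029.
Jun 20 2029 + 25 days = Jul 15 2029.
Jul 15 2029 + 25 days = Aug 9 2029.

Jun 20 2029, Jul 15 2029, Aug 9 2029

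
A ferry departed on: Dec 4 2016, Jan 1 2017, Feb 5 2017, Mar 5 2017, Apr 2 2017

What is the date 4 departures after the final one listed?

All dates are Sundays, 28, 35, 28, 28 days apart.
Specifically, the 1st Sunday of each month.
1st Sunday of May 2017: May 7 2017.
1st Sunday of June 2017: Jun 4 2017.
July 2017 — 1st Sunday is Jul 2 2017.
1st Sunday of August 2017: Aug 6 2017.

Aug 6 2017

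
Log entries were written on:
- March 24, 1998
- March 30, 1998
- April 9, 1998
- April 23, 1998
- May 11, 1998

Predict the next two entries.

June 2, 1998; June 28, 1998

Gaps: 6, 10, 14, 18 days — each gap is 4 larger than the previous one.
Next gap: 22 days. May 11, 1998 + 22 days = June 2, 1998.
Next gap: 26 days. June 2, 1998 + 26 days = June 28, 1998.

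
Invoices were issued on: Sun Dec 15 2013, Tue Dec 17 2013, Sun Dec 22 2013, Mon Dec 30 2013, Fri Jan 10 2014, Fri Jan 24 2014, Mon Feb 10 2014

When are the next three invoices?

The spacing grows by 3 each time: 2, 5, 8, 11, 14, 17 days.
Next gap: 20 days. Mon Feb 10 2014 + 20 days = Sun Mar 2 2014.
Next gap: 23 days. Sun Mar 2 2014 + 23 days = Tue Mar 25 2014.
Next gap: 26 days. Tue Mar 25 2014 + 26 days = Sun Apr 20 2014.

Sun Mar 2 2014, Tue Mar 25 2014, Sun Apr 20 2014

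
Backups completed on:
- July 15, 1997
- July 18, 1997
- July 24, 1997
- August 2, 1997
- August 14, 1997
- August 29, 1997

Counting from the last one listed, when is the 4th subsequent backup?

Gaps: 3, 6, 9, 12, 15 days — each gap is 3 larger than the previous one.
Next gap: 18 days. August 29, 1997 + 18 days = September 16, 1997.
Next gap: 21 days. September 16, 1997 + 21 days = October 7, 1997.
Next gap: 24 days. October 7, 1997 + 24 days = October 31, 1997.
Next gap: 27 days. October 31, 1997 + 27 days = November 27, 1997.

November 27, 1997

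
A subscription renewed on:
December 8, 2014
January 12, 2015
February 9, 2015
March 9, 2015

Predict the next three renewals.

Gaps: 35, 28, 28 days — a mix of 28 and 35. Every date is a Monday.
Each is the 2nd Monday of its month.
April 2015 — 2nd Monday is April 13, 2015.
May 2015 — 2nd Monday is May 11, 2015.
June 2015 — 2nd Monday is June 8, 2015.

April 13, 2015; May 11, 2015; June 8, 2015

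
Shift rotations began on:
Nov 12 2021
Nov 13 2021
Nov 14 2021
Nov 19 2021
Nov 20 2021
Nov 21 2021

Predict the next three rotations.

Gaps: 1, 1, 5, 1, 1 days — not constant, but cyclic with period 3.
The events fall on every Friday, Saturday and Sunday.
The following Friday is Nov 26 2021.
Next Saturday: Nov 27 2021.
Next Sunday: Nov 28 2021.

Nov 26 2021, Nov 27 2021, Nov 28 2021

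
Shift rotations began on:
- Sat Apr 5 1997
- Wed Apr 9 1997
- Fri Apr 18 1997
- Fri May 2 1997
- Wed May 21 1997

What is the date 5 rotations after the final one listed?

Fri Nov 7 1997

The spacing grows by 5 each time: 4, 9, 14, 19 days.
Next gap: 24 days. Wed May 21 1997 + 24 days = Sat Jun 14 1997.
Next gap: 29 days. Sat Jun 14 1997 + 29 days = Sun Jul 13 1997.
Next gap: 34 days. Sun Jul 13 1997 + 34 days = Sat Aug 16 1997.
Next gap: 39 days. Sat Aug 16 1997 + 39 days = Wed Sep 24 1997.
Next gap: 44 days. Wed Sep 24 1997 + 44 days = Fri Nov 7 1997.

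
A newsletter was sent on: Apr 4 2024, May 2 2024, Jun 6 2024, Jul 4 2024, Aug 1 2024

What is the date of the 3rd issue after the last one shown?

Nov 7 2024

Gaps: 28, 35, 28, 28 days — a mix of 28 and 35. Every date is a Thursday.
Each is the 1st Thursday of its month.
September 2024 — 1st Thursday is Sep 5 2024.
October 2024 — 1st Thursday is Oct 3 2024.
November 2024 — 1st Thursday is Nov 7 2024.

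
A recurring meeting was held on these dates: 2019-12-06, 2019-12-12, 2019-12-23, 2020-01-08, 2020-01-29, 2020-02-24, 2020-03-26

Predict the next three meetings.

2020-05-01, 2020-06-11, 2020-07-27

The spacing grows by 5 each time: 6, 11, 16, 21, 26, 31 days.
Next gap: 36 days. 2020-03-26 + 36 days = 2020-05-01.
Next gap: 41 days. 2020-05-01 + 41 days = 2020-06-11.
Next gap: 46 days. 2020-06-11 + 46 days = 2020-07-27.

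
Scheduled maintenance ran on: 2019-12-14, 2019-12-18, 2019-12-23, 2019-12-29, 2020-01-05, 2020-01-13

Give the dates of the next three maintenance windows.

Gaps: 4, 5, 6, 7, 8 days — each gap is 1 larger than the previous one.
Next gap: 9 days. 2020-01-13 + 9 days = 2020-01-22.
Next gap: 10 days. 2020-01-22 + 10 days = 2020-02-01.
Next gap: 11 days. 2020-02-01 + 11 days = 2020-02-12.

2020-01-22, 2020-02-01, 2020-02-12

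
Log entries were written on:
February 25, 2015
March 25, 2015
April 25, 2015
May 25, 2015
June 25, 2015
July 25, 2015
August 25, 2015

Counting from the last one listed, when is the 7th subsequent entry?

The day-of-month is always 25 (28, 31, 30, 31, 30, 31 days between events).
So this recurs on the 25th of each month.
Next: September 2015 → September 25, 2015.
October 2015: October 25, 2015.
November 2015: November 25, 2015.
Next: December 2015 → December 25, 2015.
January 2016: January 25, 2016.
February 2016: February 25, 2016.
Next: March 2016 → March 25, 2016.

March 25, 2016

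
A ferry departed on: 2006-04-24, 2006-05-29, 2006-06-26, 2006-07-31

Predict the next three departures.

2006-08-28, 2006-09-25, 2006-10-30

All Mondays; the gaps (35, 28, 35) vary with month length.
This is the last Monday of each month.
Last Monday of August 2006: 2006-08-28.
Last Monday of September 2006: 2006-09-25.
October 2006 ends with Monday 2006-10-30.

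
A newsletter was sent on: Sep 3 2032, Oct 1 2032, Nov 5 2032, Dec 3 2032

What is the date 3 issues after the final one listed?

Gaps: 28, 35, 28 days — a mix of 28 and 35. Every date is a Friday.
Each is the 1st Friday of its month.
January 2033 — 1st Friday is Jan 7 2033.
1st Friday of February 2033: Feb 4 2033.
March 2033 — 1st Friday is Mar 4 2033.

Mar 4 2033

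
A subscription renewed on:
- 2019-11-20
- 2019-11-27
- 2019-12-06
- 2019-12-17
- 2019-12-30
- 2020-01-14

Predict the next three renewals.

2020-01-31, 2020-02-19, 2020-03-11

Intervals are 7, 9, 11, 13, 15 days — an arithmetic progression with common difference 2.
Next gap: 17 days. 2020-01-14 + 17 days = 2020-01-31.
Next gap: 19 days. 2020-01-31 + 19 days = 2020-02-19.
Next gap: 21 days. 2020-02-19 + 21 days = 2020-03-11.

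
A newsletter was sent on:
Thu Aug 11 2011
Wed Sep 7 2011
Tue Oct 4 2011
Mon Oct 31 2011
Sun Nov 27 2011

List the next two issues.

Sat Dec 24 2011, Fri Jan 20 2012

Every event comes 27 days after the last (27, 27, 27, 27).
Sun Nov 27 2011 + 27 days = Sat Dec 24 2011.
Sat Dec 24 2011 + 27 days = Fri Jan 20 2012.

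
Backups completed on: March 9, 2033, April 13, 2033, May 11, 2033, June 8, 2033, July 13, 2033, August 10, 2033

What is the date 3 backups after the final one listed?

All dates are Wednesdays, 35, 28, 28, 35, 28 days apart.
Specifically, the 2nd Wednesday of each month.
2nd Wednesday of September 2033: September 14, 2033.
2nd Wednesday of October 2033: October 12, 2033.
2nd Wednesday of November 2033: November 9, 2033.

November 9, 2033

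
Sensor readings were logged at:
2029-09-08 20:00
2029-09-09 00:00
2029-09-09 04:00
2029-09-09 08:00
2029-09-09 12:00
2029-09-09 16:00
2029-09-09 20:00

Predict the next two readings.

2029-09-10 00:00, 2029-09-10 04:00

Gaps: 4, 4, 4, 4, 4, 4 hours — each event is 4 hours after the previous one.
2029-09-09 20:00 + 4 h = 2029-09-10 00:00.
2029-09-10 00:00 + 4 h = 2029-09-10 04:00.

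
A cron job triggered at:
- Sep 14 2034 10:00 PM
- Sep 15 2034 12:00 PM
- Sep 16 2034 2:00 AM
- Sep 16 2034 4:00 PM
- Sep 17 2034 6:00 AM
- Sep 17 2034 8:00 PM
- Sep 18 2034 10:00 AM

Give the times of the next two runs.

The interval is a steady 14 hours (14, 14, 14, 14, 14, 14).
Sep 18 2034 10:00 AM + 14 h = Sep 19 2034 12:00 AM.
Sep 19 2034 12:00 AM + 14 h = Sep 19 2034 2:00 PM.

Sep 19 2034 12:00 AM, Sep 19 2034 2:00 PM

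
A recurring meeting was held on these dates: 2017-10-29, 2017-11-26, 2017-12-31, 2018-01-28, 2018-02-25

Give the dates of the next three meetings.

2018-03-25, 2018-04-29, 2018-05-27

Every date is a Sunday; gaps 28, 35, 28, 28 days.
Each is the last Sunday of its month (at least one falls on the 29th or later, ruling out '4th Sunday').
Last Sunday of March 2018: 2018-03-25.
Last Sunday of April 2018: 2018-04-29.
May 2018 ends with Sunday 2018-05-27.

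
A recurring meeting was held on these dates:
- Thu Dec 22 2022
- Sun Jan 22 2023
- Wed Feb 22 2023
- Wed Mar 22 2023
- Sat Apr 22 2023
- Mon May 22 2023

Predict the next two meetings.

Thu Jun 22 2023, Sat Jul 22 2023

Each date is the 22nd; the gaps (31, 31, 28, 31, 30) track the month lengths.
The rule is the 22nd of each month.
June 2023: Thu Jun 22 2023.
July 2023: Sat Jul 22 2023.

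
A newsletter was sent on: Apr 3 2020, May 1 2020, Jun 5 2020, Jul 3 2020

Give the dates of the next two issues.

Gaps: 28, 35, 28 days — a mix of 28 and 35. Every date is a Friday.
Each is the 1st Friday of its month.
1st Friday of August 2020: Aug 7 2020.
1st Friday of September 2020: Sep 4 2020.

Aug 7 2020, Sep 4 2020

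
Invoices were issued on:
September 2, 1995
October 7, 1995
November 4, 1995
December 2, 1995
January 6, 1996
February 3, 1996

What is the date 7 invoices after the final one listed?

These are Saturdays at 28- or 35-day spacing (35, 28, 28, 35, 28).
The pattern: 1st Saturday of the month.
1st Saturday of March 1996: March 2, 1996.
April 1996 — 1st Saturday is April 6, 1996.
1st Saturday of May 1996: May 4, 1996.
1st Saturday of June 1996: June 1, 1996.
1st Saturday of July 1996: July 6, 1996.
1st Saturday of August 1996: August 3, 1996.
1st Saturday of September 1996: September 7, 1996.

September 7, 1996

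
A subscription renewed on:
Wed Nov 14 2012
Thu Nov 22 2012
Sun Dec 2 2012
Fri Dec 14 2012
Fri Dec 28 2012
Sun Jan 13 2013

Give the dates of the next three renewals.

The spacing grows by 2 each time: 8, 10, 12, 14, 16 days.
Next gap: 18 days. Sun Jan 13 2013 + 18 days = Thu Jan 31 2013.
Next gap: 20 days. Thu Jan 31 2013 + 20 days = Wed Feb 20 2013.
Next gap: 22 days. Wed Feb 20 2013 + 22 days = Thu Mar 14 2013.

Thu Jan 31 2013, Wed Feb 20 2013, Thu Mar 14 2013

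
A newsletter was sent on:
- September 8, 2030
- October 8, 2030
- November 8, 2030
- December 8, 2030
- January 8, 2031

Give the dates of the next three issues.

The day-of-month is always 8 (30, 31, 30, 31 days between events).
So this recurs on the 8th of each month.
Next: February 2031 → February 8, 2031.
March 2031: March 8, 2031.
April 2031: April 8, 2031.

February 8, 2031; March 8, 2031; April 8, 2031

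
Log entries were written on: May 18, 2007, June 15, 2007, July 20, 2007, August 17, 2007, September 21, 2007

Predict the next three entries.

All dates are Fridays, 28, 35, 28, 35 days apart.
Specifically, the 3rd Friday of each month.
3rd Friday of October 2007: October 19, 2007.
3rd Friday of November 2007: November 16, 2007.
3rd Friday of December 2007: December 21, 2007.

October 19, 2007; November 16, 2007; December 21, 2007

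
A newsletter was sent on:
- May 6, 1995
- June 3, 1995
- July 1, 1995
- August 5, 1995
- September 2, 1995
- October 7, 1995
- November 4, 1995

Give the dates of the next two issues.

These are Saturdays at 28- or 35-day spacing (28, 28, 35, 28, 35, 28).
The pattern: 1st Saturday of the month.
1st Saturday of December 1995: December 2, 1995.
January 1996 — 1st Saturday is January 6, 1996.

December 2, 1995; January 6, 1996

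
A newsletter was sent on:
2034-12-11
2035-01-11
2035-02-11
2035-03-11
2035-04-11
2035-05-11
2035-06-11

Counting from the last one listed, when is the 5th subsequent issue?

2035-11-11

Each date is the 11th; the gaps (31, 31, 28, 31, 30, 31) track the month lengths.
The rule is the 11th of each month.
July 2035: 2035-07-11.
Next: August 2035 → 2035-08-11.
September 2035: 2035-09-11.
October 2035: 2035-10-11.
Next: November 2035 → 2035-11-11.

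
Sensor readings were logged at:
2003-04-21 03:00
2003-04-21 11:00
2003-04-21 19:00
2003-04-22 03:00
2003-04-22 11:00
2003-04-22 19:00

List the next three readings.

Spacing: 8, 8, 8, 8, 8 h — constant 8 h.
2003-04-22 19:00 + 8 h = 2003-04-23 03:00.
2003-04-23 03:00 + 8 h = 2003-04-23 11:00.
2003-04-23 11:00 + 8 h = 2003-04-23 19:00.

2003-04-23 03:00, 2003-04-23 11:00, 2003-04-23 19:00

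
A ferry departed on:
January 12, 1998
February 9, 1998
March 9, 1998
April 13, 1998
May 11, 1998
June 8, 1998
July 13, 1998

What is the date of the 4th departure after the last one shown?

All dates are Mondays, 28, 28, 35, 28, 28, 35 days apart.
Specifically, the 2nd Monday of each month.
2nd Monday of August 1998: August 10, 1998.
September 1998 — 2nd Monday is September 14, 1998.
October 1998 — 2nd Monday is October 12, 1998.
November 1998 — 2nd Monday is November 9, 1998.

November 9, 1998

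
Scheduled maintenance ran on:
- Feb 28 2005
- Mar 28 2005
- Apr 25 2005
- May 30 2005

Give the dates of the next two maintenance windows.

Jun 27 2005, Jul 25 2005

Every date is a Monday; gaps 28, 28, 35 days.
Each is the last Monday of its month (at least one falls on the 29th or later, ruling out '4th Monday').
June 2005 ends with Monday Jun 27 2005.
Last Monday of July 2005: Jul 25 2005.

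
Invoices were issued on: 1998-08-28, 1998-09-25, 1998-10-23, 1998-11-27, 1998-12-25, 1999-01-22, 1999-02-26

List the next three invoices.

1999-03-26, 1999-04-23, 1999-05-28

Gaps: 28, 28, 35, 28, 28, 35 days — a mix of 28 and 35. Every date is a Friday.
Each is the 4th Friday of its month.
March 1999 — 4th Friday is 1999-03-26.
4th Friday of April 1999: 1999-04-23.
4th Friday of May 1999: 1999-05-28.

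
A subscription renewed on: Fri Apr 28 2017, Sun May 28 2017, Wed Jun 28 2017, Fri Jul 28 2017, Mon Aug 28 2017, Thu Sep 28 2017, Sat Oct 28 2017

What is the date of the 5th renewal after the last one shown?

Gaps: 30, 31, 30, 31, 31, 30 days — not constant. Every event is on the 28th of the month.
Pattern: the 28th of each month.
Next: November 2017 → Tue Nov 28 2017.
December 2017: Thu Dec 28 2017.
January 2018: Sun Jan 28 2018.
February 2018: Wed Feb 28 2018.
March 2018: Wed Mar 28 2018.

Wed Mar 28 2018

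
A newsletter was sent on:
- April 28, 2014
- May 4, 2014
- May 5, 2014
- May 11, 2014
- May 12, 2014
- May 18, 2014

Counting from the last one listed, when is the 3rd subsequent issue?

The gap pattern 6, 1, 6, 1, 6 repeats every 2 events.
These are the Mondays and Sundays of each week.
Next Monday: May 19, 2014.
Next Sunday: May 25, 2014.
Next Monday: May 26, 2014.

May 26, 2014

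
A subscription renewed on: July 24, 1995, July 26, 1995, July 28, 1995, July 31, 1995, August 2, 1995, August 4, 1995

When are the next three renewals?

Every event lands on a Monday or Wednesday or Friday (gaps cycle 2, 2, 3, 2, 2).
So the schedule is: every Monday, Wednesday and Friday.
Next Monday: August 7, 1995.
The following Wednesday is August 9, 1995.
Next Friday: August 11, 1995.

August 7, 1995; August 9, 1995; August 11, 1995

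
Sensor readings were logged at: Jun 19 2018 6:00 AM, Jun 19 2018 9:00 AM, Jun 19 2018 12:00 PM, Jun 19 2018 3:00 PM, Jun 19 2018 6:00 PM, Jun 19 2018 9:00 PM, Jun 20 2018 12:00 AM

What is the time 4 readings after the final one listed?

Jun 20 2018 12:00 PM

Gaps: 3, 3, 3, 3, 3, 3 hours — each event is 3 hours after the previous one.
Jun 20 2018 12:00 AM + 3 h = Jun 20 2018 3:00 AM.
Jun 20 2018 3:00 AM + 3 h = Jun 20 2018 6:00 AM.
Jun 20 2018 6:00 AM + 3 h = Jun 20 2018 9:00 AM.
Jun 20 2018 9:00 AM + 3 h = Jun 20 2018 12:00 PM.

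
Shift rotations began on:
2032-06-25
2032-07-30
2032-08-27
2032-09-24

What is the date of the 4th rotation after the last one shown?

These are Fridays with 35, 28, 28-day gaps.
Each is the final Friday of its month — 2032-07-30 is past the 28th, so '4th Friday' doesn't fit.
October 2032 ends with Friday 2032-10-29.
Last Friday of November 2032: 2032-11-26.
December 2032 ends with Friday 2032-12-31.
January 2033 ends with Friday 2033-01-28.

2033-01-28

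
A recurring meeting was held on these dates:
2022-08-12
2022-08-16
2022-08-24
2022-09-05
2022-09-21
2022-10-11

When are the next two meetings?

2022-11-04, 2022-12-02

Gaps: 4, 8, 12, 16, 20 days — each gap is 4 larger than the previous one.
Next gap: 24 days. 2022-10-11 + 24 days = 2022-11-04.
Next gap: 28 days. 2022-11-04 + 28 days = 2022-12-02.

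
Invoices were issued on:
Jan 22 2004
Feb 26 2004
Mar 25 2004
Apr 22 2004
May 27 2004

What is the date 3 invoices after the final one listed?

Aug 26 2004

These are Thursdays at 28- or 35-day spacing (35, 28, 28, 35).
The pattern: 4th Thursday of the month.
June 2004 — 4th Thursday is Jun 24 2004.
4th Thursday of July 2004: Jul 22 2004.
4th Thursday of August 2004: Aug 26 2004.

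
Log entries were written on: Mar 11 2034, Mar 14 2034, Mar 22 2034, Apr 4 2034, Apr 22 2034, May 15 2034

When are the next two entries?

Jun 12 2034, Jul 15 2034

The spacing grows by 5 each time: 3, 8, 13, 18, 23 days.
Next gap: 28 days. May 15 2034 + 28 days = Jun 12 2034.
Next gap: 33 days. Jun 12 2034 + 33 days = Jul 15 2034.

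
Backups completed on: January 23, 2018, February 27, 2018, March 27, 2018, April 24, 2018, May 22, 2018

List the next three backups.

These are Tuesdays at 28- or 35-day spacing (35, 28, 28, 28).
The pattern: 4th Tuesday of the month.
June 2018 — 4th Tuesday is June 26, 2018.
4th Tuesday of July 2018: July 24, 2018.
August 2018 — 4th Tuesday is August 28, 2018.

June 26, 2018; July 24, 2018; August 28, 2018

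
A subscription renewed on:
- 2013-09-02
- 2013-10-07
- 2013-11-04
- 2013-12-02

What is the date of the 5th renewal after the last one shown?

Gaps: 35, 28, 28 days — a mix of 28 and 35. Every date is a Monday.
Each is the 1st Monday of its month.
January 2014 — 1st Monday is 2014-01-06.
1st Monday of February 2014: 2014-02-03.
1st Monday of March 2014: 2014-03-03.
1st Monday of April 2014: 2014-04-07.
May 2014 — 1st Monday is 2014-05-05.

2014-05-05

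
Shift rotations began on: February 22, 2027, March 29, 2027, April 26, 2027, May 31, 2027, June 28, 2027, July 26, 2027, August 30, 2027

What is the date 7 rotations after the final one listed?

These are Mondays with 35, 28, 35, 28, 28, 35-day gaps.
Each is the final Monday of its month — March 29, 2027 is past the 28th, so '4th Monday' doesn't fit.
September 2027 ends with Monday September 27, 2027.
Last Monday of October 2027: October 25, 2027.
November 2027 ends with Monday November 29, 2027.
December 2027 ends with Monday December 27, 2027.
January 2028 ends with Monday January 31, 2028.
Last Monday of February 2028: February 28, 2028.
March 2028 ends with Monday March 27, 2028.

March 27, 2028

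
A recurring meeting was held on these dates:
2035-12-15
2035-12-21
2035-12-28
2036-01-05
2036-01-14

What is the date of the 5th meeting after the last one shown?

The spacing grows by 1 each time: 6, 7, 8, 9 days.
Next gap: 10 days. 2036-01-14 + 10 days = 2036-01-24.
Next gap: 11 days. 2036-01-24 + 11 days = 2036-02-04.
Next gap: 12 days. 2036-02-04 + 12 days = 2036-02-16.
Next gap: 13 days. 2036-02-16 + 13 days = 2036-02-29.
Next gap: 14 days. 2036-02-29 + 14 days = 2036-03-14.

2036-03-14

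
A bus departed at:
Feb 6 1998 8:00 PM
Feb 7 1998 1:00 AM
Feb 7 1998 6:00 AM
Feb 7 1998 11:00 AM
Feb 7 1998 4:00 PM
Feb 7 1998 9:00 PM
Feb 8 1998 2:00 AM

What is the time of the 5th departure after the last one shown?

Feb 9 1998 3:00 AM

Spacing: 5, 5, 5, 5, 5, 5 h — constant 5 h.
Feb 8 1998 2:00 AM + 5 h = Feb 8 1998 7:00 AM.
Feb 8 1998 7:00 AM + 5 h = Feb 8 1998 12:00 PM.
Feb 8 1998 12:00 PM + 5 h = Feb 8 1998 5:00 PM.
Feb 8 1998 5:00 PM + 5 h = Feb 8 1998 10:00 PM.
Feb 8 1998 10:00 PM + 5 h = Feb 9 1998 3:00 AM.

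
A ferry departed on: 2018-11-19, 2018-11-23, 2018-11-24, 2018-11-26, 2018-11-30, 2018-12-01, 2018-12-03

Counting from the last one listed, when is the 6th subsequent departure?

Every event lands on a Monday or Friday or Saturday (gaps cycle 4, 1, 2, 4, 1, 2).
So the schedule is: every Monday, Friday and Saturday.
The following Friday is 2018-12-07.
The following Saturday is 2018-12-08.
Next Monday: 2018-12-10.
The following Friday is 2018-12-14.
Next Saturday: 2018-12-15.
Next Monday: 2018-12-17.

2018-12-17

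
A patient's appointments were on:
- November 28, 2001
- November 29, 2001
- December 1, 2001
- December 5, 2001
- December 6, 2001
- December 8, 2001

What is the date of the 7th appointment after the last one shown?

December 26, 2001

Gaps: 1, 2, 4, 1, 2 days — not constant, but cyclic with period 3.
The events fall on every Wednesday, Thursday and Saturday.
The following Wednesday is December 12, 2001.
Next Thursday: December 13, 2001.
The following Saturday is December 15, 2001.
Next Wednesday: December 19, 2001.
The following Thursday is December 20, 2001.
The following Saturday is December 22, 2001.
The following Wednesday is December 26, 2001.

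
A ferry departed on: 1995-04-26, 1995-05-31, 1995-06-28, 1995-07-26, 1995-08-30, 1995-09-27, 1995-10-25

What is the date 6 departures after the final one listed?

1996-04-24

Every date is a Wednesday; gaps 35, 28, 28, 35, 28, 28 days.
Each is the last Wednesday of its month (at least one falls on the 29th or later, ruling out '4th Wednesday').
Last Wednesday of November 1995: 1995-11-29.
December 1995 ends with Wednesday 1995-12-27.
Last Wednesday of January 1996: 1996-01-31.
February 1996 ends with Wednesday 1996-02-28.
Last Wednesday of March 1996: 1996-03-27.
April 1996 ends with Wednesday 1996-04-24.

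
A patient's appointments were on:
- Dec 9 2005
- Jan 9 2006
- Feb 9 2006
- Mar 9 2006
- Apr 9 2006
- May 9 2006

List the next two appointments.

Jun 9 2006, Jul 9 2006

Gaps: 31, 31, 28, 31, 30 days — not constant. Every event is on the 9th of the month.
Pattern: the 9th of each month.
June 2006: Jun 9 2006.
Next: July 2006 → Jul 9 2006.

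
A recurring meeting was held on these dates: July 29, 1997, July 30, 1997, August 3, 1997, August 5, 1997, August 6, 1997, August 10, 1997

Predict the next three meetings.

August 12, 1997; August 13, 1997; August 17, 1997

The gap pattern 1, 4, 2, 1, 4 repeats every 3 events.
These are the Tuesdays, Wednesdays and Sundays of each week.
The following Tuesday is August 12, 1997.
Next Wednesday: August 13, 1997.
Next Sunday: August 17, 1997.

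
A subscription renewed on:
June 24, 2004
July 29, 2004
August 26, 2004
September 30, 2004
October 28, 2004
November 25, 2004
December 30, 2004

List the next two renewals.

All Thursdays; the gaps (35, 28, 35, 28, 28, 35) vary with month length.
This is the last Thursday of each month.
January 2005 ends with Thursday January 27, 2005.
Last Thursday of February 2005: February 24, 2005.

January 27, 2005; February 24, 2005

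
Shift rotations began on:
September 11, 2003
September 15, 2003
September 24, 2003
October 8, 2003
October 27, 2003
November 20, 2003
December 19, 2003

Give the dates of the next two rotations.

Intervals are 4, 9, 14, 19, 24, 29 days — an arithmetic progression with common difference 5.
Next gap: 34 days. December 19, 2003 + 34 days = January 22, 2004.
Next gap: 39 days. January 22, 2004 + 39 days = March 1, 2004.

January 22, 2004; March 1, 2004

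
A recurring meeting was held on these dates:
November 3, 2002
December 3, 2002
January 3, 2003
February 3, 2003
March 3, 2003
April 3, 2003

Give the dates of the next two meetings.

May 3, 2003; June 3, 2003

The day-of-month is always 3 (30, 31, 31, 28, 31 days between events).
So this recurs on the 3rd of each month.
May 2003: May 3, 2003.
June 2003: June 3, 2003.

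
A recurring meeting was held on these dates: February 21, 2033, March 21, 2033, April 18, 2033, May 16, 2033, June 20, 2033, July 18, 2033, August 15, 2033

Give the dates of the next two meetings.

September 19, 2033; October 17, 2033

Gaps: 28, 28, 28, 35, 28, 28 days — a mix of 28 and 35. Every date is a Monday.
Each is the 3rd Monday of its month.
3rd Monday of September 2033: September 19, 2033.
October 2033 — 3rd Monday is October 17, 2033.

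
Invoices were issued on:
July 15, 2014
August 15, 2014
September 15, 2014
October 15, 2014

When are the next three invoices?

November 15, 2014; December 15, 2014; January 15, 2015

The day-of-month is always 15 (31, 31, 30 days between events).
So this recurs on the 15th of each month.
Next: November 2014 → November 15, 2014.
Next: December 2014 → December 15, 2014.
Next: January 2015 → January 15, 2015.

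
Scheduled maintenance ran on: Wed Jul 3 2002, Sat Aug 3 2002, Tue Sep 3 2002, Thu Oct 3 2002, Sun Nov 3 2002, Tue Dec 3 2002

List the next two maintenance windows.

The day-of-month is always 3 (31, 31, 30, 31, 30 days between events).
So this recurs on the 3rd of each month.
Next: January 2003 → Fri Jan 3 2003.
February 2003: Mon Feb 3 2003.

Fri Jan 3 2003, Mon Feb 3 2003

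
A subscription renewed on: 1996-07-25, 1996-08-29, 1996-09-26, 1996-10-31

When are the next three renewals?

All Thursdays; the gaps (35, 28, 35) vary with month length.
This is the last Thursday of each month.
November 1996 ends with Thursday 1996-11-28.
Last Thursday of December 1996: 1996-12-26.
Last Thursday of January 1997: 1997-01-30.

1996-11-28, 1996-12-26, 1997-01-30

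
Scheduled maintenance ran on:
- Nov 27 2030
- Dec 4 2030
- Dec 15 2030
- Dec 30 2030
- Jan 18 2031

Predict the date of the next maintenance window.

Feb 10 2031

Gaps: 7, 11, 15, 19 days — each gap is 4 larger than the previous one.
Next gap: 23 days. Jan 18 2031 + 23 days = Feb 10 2031.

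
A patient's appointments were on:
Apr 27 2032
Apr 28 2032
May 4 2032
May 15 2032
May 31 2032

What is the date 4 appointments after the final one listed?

Sep 22 2032

Intervals are 1, 6, 11, 16 days — an arithmetic progression with common difference 5.
Next gap: 21 days. May 31 2032 + 21 days = Jun 21 2032.
Next gap: 26 days. Jun 21 2032 + 26 days = Jul 17 2032.
Next gap: 31 days. Jul 17 2032 + 31 days = Aug 17 2032.
Next gap: 36 days. Aug 17 2032 + 36 days = Sep 22 2032.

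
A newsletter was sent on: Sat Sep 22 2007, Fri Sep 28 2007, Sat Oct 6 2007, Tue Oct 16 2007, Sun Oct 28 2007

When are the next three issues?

Sun Nov 11 2007, Tue Nov 27 2007, Sat Dec 15 2007

Gaps: 6, 8, 10, 12 days — each gap is 2 larger than the previous one.
Next gap: 14 days. Sun Oct 28 2007 + 14 days = Sun Nov 11 2007.
Next gap: 16 days. Sun Nov 11 2007 + 16 days = Tue Nov 27 2007.
Next gap: 18 days. Tue Nov 27 2007 + 18 days = Sat Dec 15 2007.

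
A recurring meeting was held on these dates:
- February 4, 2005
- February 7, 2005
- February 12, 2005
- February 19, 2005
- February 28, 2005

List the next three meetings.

March 11, 2005; March 24, 2005; April 8, 2005

Intervals are 3, 5, 7, 9 days — an arithmetic progression with common difference 2.
Next gap: 11 days. February 28, 2005 + 11 days = March 11, 2005.
Next gap: 13 days. March 11, 2005 + 13 days = March 24, 2005.
Next gap: 15 days. March 24, 2005 + 15 days = April 8, 2005.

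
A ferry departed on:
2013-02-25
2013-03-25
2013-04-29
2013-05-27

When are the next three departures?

These are Mondays with 28, 35, 28-day gaps.
Each is the final Monday of its month — 2013-04-29 is past the 28th, so '4th Monday' doesn't fit.
June 2013 ends with Monday 2013-06-24.
Last Monday of July 2013: 2013-07-29.
August 2013 ends with Monday 2013-08-26.

2013-06-24, 2013-07-29, 2013-08-26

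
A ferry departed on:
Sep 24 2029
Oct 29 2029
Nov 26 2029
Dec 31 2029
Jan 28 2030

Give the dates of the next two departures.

Every date is a Monday; gaps 35, 28, 35, 28 days.
Each is the last Monday of its month (at least one falls on the 29th or later, ruling out '4th Monday').
Last Monday of February 2030: Feb 25 2030.
March 2030 ends with Monday Mar 25 2030.

Feb 25 2030, Mar 25 2030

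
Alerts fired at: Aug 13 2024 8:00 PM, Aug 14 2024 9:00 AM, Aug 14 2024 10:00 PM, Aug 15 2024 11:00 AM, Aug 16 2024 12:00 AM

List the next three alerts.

The interval is a steady 13 hours (13, 13, 13, 13).
Aug 16 2024 12:00 AM + 13 h = Aug 16 2024 1:00 PM.
Aug 16 2024 1:00 PM + 13 h = Aug 17 2024 2:00 AM.
Aug 17 2024 2:00 AM + 13 h = Aug 17 2024 3:00 PM.

Aug 16 2024 1:00 PM, Aug 17 2024 2:00 AM, Aug 17 2024 3:00 PM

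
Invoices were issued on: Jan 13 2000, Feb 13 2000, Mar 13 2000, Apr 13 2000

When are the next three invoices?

The day-of-month is always 13 (31, 29, 31 days between events).
So this recurs on the 13th of each month.
Next: May 2000 → May 13 2000.
June 2000: Jun 13 2000.
July 2000: Jul 13 2000.

May 13 2000, Jun 13 2000, Jul 13 2000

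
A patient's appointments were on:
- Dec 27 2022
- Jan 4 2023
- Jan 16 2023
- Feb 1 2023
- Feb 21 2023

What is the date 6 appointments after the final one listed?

Sep 13 2023

Intervals are 8, 12, 16, 20 days — an arithmetic progression with common difference 4.
Next gap: 24 days. Feb 21 2023 + 24 days = Mar 17 2023.
Next gap: 28 days. Mar 17 2023 + 28 days = Apr 14 2023.
Next gap: 32 days. Apr 14 2023 + 32 days = May 16 2023.
Next gap: 36 days. May 16 2023 + 36 days = Jun 21 2023.
Next gap: 40 days. Jun 21 2023 + 40 days = Jul 31 2023.
Next gap: 44 days. Jul 31 2023 + 44 days = Sep 13 2023.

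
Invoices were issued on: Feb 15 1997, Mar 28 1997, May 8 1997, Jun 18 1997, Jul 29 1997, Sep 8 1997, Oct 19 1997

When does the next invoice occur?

Every event comes 41 days after the last (41, 41, 41, 41, 41, 41).
Oct 19 1997 + 41 days = Nov 29 1997.

Nov 29 1997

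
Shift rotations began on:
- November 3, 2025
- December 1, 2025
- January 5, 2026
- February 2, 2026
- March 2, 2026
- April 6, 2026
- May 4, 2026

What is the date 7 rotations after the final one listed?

December 7, 2026

All dates are Mondays, 28, 35, 28, 28, 35, 28 days apart.
Specifically, the 1st Monday of each month.
1st Monday of June 2026: June 1, 2026.
1st Monday of July 2026: July 6, 2026.
August 2026 — 1st Monday is August 3, 2026.
1st Monday of September 2026: September 7, 2026.
October 2026 — 1st Monday is October 5, 2026.
1st Monday of November 2026: November 2, 2026.
1st Monday of December 2026: December 7, 2026.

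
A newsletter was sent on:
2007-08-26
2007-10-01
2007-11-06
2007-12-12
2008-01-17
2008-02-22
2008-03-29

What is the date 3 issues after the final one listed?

The spacing is 36, 36, 36, 36, 36, 36 days — always 36 days.
2008-03-29 + 36 days = 2008-05-04.
2008-05-04 + 36 days = 2008-06-09.
2008-06-09 + 36 days = 2008-07-15.

2008-07-15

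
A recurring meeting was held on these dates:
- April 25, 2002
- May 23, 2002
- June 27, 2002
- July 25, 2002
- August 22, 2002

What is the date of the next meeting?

Gaps: 28, 35, 28, 28 days — a mix of 28 and 35. Every date is a Thursday.
Each is the 4th Thursday of its month.
4th Thursday of September 2002: September 26, 2002.

September 26, 2002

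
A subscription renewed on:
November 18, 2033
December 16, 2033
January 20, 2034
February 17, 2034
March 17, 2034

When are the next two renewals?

These are Fridays at 28- or 35-day spacing (28, 35, 28, 28).
The pattern: 3rd Friday of the month.
3rd Friday of April 2034: April 21, 2034.
May 2034 — 3rd Friday is May 19, 2034.

April 21, 2034; May 19, 2034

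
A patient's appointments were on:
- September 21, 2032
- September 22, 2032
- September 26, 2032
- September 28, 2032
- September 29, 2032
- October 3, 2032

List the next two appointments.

Every event lands on a Tuesday or Wednesday or Sunday (gaps cycle 1, 4, 2, 1, 4).
So the schedule is: every Tuesday, Wednesday and Sunday.
Next Tuesday: October 5, 2032.
Next Wednesday: October 6, 2032.

October 5, 2032; October 6, 2032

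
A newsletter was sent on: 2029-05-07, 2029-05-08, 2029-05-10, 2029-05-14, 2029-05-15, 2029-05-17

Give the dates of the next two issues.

The gap pattern 1, 2, 4, 1, 2 repeats every 3 events.
These are the Mondays, Tuesdays and Thursdays of each week.
The following Monday is 2029-05-21.
Next Tuesday: 2029-05-22.

2029-05-21, 2029-05-22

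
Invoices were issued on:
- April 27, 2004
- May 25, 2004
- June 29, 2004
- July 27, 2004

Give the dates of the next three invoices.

August 31, 2004; September 28, 2004; October 26, 2004

All Tuesdays; the gaps (28, 35, 28) vary with month length.
This is the last Tuesday of each month.
August 2004 ends with Tuesday August 31, 2004.
Last Tuesday of September 2004: September 28, 2004.
Last Tuesday of October 2004: October 26, 2004.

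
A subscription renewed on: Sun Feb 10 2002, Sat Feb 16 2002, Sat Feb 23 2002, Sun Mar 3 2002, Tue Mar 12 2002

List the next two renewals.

Fri Mar 22 2002, Tue Apr 2 2002

Intervals are 6, 7, 8, 9 days — an arithmetic progression with common difference 1.
Next gap: 10 days. Tue Mar 12 2002 + 10 days = Fri Mar 22 2002.
Next gap: 11 days. Fri Mar 22 2002 + 11 days = Tue Apr 2 2002.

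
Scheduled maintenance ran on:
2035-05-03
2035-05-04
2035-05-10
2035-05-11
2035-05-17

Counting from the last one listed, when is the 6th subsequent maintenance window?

2035-06-07

Gaps: 1, 6, 1, 6 days — not constant, but cyclic with period 2.
The events fall on every Thursday and Friday.
Next Friday: 2035-05-18.
The following Thursday is 2035-05-24.
The following Friday is 2035-05-25.
Next Thursday: 2035-05-31.
Next Friday: 2035-06-01.
Next Thursday: 2035-06-07.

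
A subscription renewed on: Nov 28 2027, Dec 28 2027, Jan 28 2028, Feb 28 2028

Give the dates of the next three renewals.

The day-of-month is always 28 (30, 31, 31 days between events).
So this recurs on the 28th of each month.
March 2028: Mar 28 2028.
Next: April 2028 → Apr 28 2028.
Next: May 2028 → May 28 2028.

Mar 28 2028, Apr 28 2028, May 28 2028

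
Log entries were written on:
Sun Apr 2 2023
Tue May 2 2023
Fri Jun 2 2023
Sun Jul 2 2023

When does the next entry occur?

The day-of-month is always 2 (30, 31, 30 days between events).
So this recurs on the 2nd of each month.
Next: August 2023 → Wed Aug 2 2023.

Wed Aug 2 2023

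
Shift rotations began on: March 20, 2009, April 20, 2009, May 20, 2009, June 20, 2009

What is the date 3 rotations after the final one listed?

September 20, 2009

Each date is the 20th; the gaps (31, 30, 31) track the month lengths.
The rule is the 20th of each month.
July 2009: July 20, 2009.
Next: August 2009 → August 20, 2009.
September 2009: September 20, 2009.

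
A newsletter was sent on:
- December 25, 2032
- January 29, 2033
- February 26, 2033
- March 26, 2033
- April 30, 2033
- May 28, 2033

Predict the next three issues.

June 25, 2033; July 30, 2033; August 27, 2033

These are Saturdays with 35, 28, 28, 35, 28-day gaps.
Each is the final Saturday of its month — January 29, 2033 is past the 28th, so '4th Saturday' doesn't fit.
June 2033 ends with Saturday June 25, 2033.
July 2033 ends with Saturday July 30, 2033.
August 2033 ends with Saturday August 27, 2033.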